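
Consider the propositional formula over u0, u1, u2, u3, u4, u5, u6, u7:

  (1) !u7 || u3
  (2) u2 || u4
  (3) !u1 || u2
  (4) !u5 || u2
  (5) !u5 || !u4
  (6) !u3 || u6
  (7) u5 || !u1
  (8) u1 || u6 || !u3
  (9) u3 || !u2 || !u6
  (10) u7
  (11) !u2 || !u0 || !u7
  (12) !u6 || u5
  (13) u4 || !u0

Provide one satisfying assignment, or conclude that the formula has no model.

The clause (u7) is unit, so u7 = true.
The clause (u3) is unit, so u3 = true.
The clause (u6) is unit, so u6 = true.
The clause (u5) is unit, so u5 = true.
The clause (u2) is unit, so u2 = true.
The clause (!u4) is unit, so u4 = false.
The clause (!u0) is unit, so u0 = false.
No clause remains; u1 is free.

u0=false; u1=false; u2=true; u3=true; u4=false; u5=true; u6=true; u7=true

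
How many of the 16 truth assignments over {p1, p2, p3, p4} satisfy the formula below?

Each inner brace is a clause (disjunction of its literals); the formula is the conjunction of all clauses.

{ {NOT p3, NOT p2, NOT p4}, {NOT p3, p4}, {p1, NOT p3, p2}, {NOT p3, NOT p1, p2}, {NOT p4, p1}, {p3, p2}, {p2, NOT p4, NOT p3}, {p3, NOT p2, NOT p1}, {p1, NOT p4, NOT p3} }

1

There are 2^4 = 16 truth assignments over (p1, p2, p3, p4).
Check each against the 9 clauses (columns in the order p1, p2, p3, p4):
  F F F F  ✗ fails (p3 OR p2)
  F F F T  ✗ fails (NOT p4 OR p1)
  F F T F  ✗ fails (NOT p3 OR p4)
  F F T T  ✗ fails (p1 OR NOT p3 OR p2)
  F T F F  ✓ satisfies all
  F T F T  ✗ fails (NOT p4 OR p1)
  F T T F  ✗ fails (NOT p3 OR p4)
  F T T T  ✗ fails (NOT p3 OR NOT p2 OR NOT p4)
  T F F F  ✗ fails (p3 OR p2)
  T F F T  ✗ fails (p3 OR p2)
  T F T F  ✗ fails (NOT p3 OR p4)
  T F T T  ✗ fails (NOT p3 OR NOT p1 OR p2)
  T T F F  ✗ fails (p3 OR NOT p2 OR NOT p1)
  T T F T  ✗ fails (p3 OR NOT p2 OR NOT p1)
  T T T F  ✗ fails (NOT p3 OR p4)
  T T T T  ✗ fails (NOT p3 OR NOT p2 OR NOT p4)
1 of the 16 rows is a model.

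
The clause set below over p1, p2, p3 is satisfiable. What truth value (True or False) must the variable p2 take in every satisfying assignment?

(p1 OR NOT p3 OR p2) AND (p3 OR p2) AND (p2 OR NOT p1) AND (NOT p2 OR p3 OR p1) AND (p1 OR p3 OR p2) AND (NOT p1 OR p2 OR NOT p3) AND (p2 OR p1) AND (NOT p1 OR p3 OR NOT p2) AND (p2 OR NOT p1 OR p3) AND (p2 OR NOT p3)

Suppose p2 = false.
Unit clause (p3) forces p3 = true.
But (NOT p3) is also a unit clause — contradiction.
So every satisfying assignment has p2 = True.

True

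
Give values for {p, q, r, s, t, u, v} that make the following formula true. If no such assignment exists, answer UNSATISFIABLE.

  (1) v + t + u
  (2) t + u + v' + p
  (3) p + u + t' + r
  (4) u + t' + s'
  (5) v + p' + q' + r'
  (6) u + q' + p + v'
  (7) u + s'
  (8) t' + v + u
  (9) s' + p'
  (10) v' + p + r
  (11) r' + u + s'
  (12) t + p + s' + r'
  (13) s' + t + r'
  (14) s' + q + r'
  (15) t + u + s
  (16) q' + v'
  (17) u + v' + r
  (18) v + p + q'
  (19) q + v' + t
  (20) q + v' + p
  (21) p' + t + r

p: 0,  q: 0,  r: 0,  s: 1,  t: 1,  u: 1,  v: 0

Suppose u = 1.
Suppose s = 1.
The clause (p') is unit, so p = 0.
Suppose v = 0.
The clause (q') is unit, so q = 0.
The clause (r') is unit, so r = 0.
No clause remains; t is free.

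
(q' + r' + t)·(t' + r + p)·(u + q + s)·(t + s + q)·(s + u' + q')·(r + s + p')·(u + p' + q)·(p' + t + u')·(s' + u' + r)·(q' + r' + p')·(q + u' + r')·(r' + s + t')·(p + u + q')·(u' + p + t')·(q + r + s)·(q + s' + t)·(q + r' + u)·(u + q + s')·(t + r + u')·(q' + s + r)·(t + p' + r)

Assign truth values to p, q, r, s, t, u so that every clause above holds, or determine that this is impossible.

Suppose q = 1.
Suppose r = 0.
(s) alone gives s = 1.
(u') alone gives u = 0.
(p) alone gives p = 1.
(t) alone gives t = 1.
All clauses are satisfied.

p=1,  q=1,  r=0,  s=1,  t=1,  u=0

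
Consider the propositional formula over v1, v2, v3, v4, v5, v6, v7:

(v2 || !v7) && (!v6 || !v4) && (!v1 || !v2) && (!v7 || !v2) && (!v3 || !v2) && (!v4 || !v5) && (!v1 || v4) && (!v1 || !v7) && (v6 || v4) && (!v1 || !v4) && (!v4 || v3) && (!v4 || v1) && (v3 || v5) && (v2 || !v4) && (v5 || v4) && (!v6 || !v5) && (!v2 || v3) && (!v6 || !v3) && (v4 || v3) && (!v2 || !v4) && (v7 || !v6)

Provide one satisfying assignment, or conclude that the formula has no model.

UNSATISFIABLE

Branch on v2: set v2 = true.
From the singleton clause (!v1), v1 = false.
From the singleton clause (!v7), v7 = false.
From the singleton clause (!v3), v3 = false.
But (v3) is also a unit clause — contradiction.
That branch fails; take v2 = false instead.
From the singleton clause (!v7), v7 = false.
From the singleton clause (!v4), v4 = false.
From the singleton clause (!v1), v1 = false.
From the singleton clause (v6), v6 = true.
But (!v6) is also a unit clause — contradiction.
Either choice for v2 ends in contradiction.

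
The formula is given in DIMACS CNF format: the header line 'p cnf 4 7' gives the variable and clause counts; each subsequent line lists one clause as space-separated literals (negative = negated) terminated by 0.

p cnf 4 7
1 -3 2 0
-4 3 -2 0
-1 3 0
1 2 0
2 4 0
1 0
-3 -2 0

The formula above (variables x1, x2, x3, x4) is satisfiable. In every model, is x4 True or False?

True

Suppose x4 = False.
The clause (x2) is unit, so x2 = True.
The clause (x1) is unit, so x1 = True.
The clause (x3) is unit, so x3 = True.
But (¬x3) is also a unit clause — contradiction.
So every satisfying assignment has x4 = True.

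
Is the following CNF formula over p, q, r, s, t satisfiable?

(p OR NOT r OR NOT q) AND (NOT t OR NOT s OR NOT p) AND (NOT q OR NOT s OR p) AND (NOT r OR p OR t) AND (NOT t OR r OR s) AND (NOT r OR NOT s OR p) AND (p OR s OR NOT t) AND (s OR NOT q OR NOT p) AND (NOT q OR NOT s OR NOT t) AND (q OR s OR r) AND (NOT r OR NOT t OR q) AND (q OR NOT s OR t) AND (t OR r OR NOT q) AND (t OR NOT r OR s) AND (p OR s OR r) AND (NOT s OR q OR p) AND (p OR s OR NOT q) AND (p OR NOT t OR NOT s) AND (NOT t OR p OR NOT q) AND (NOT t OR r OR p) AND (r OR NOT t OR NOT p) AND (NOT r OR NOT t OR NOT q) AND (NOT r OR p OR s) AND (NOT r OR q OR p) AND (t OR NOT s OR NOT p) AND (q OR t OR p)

Unsatisfiable

Suppose p = true.
Suppose t = false.
From the singleton clause (NOT s), s = false.
From the singleton clause (NOT q), q = false.
From the singleton clause (r), r = true.
But (NOT r) is also a unit clause — contradiction.
So t must be the other value — set t = true.
From the singleton clause (NOT s), s = false.
From the singleton clause (r), r = true.
From the singleton clause (NOT q), q = false.
But (q) is also a unit clause — contradiction.
Either choice for t ends in contradiction.
So p must be the other value — set p = false.
Suppose r = false.
From the singleton clause (s), s = true.
From the singleton clause (NOT q), q = false.
But (q) is also a unit clause — contradiction.
So r must be the other value — set r = true.
From the singleton clause (NOT q), q = false.
But (q) is also a unit clause — contradiction.
Either choice for r ends in contradiction.
Either choice for p ends in contradiction.
No assignment satisfies every clause.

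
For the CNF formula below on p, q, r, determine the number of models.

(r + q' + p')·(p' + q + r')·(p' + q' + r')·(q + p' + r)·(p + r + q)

There are 2^3 = 8 truth assignments over (p, q, r).
Split on p. With p = 1, the clauses containing p are satisfied and p' drops from the rest; 0 of the 2^2 = 4 assignments to the other variables satisfy what remains.
With p = 0, by the same count on the reduced clause set, 3 assignments work.
(One model: p=F, q=F, r=T.)
Total: 0 + 3 = 3.

3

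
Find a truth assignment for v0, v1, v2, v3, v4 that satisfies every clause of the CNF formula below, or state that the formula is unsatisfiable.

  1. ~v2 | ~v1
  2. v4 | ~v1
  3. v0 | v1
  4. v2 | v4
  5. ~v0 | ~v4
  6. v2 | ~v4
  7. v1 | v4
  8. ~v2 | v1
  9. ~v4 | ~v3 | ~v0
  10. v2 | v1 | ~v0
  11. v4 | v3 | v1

Suppose v2 = 0.
Unit clause (v4) forces v4 = 1.
But (~v4) is also a unit clause — contradiction.
So v2 must be the other value — set v2 = 1.
Unit clause (~v1) forces v1 = 0.
But (v1) is also a unit clause — contradiction.
Either choice for v2 ends in contradiction.

UNSATISFIABLE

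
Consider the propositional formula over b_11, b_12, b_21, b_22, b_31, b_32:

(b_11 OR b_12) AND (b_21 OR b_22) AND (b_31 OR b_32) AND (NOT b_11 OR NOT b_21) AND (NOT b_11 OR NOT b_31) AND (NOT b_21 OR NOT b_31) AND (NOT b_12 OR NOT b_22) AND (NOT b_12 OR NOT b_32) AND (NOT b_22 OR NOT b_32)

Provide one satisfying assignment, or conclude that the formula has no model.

Branch on b_11: set b_11 = true.
Unit clause (NOT b_21) forces b_21 = false.
Unit clause (b_22) forces b_22 = true.
Unit clause (NOT b_31) forces b_31 = false.
Unit clause (b_32) forces b_32 = true.
Now (NOT b_32) is unsatisfied and unit — conflict.
So b_11 must be the other value — set b_11 = false.
Unit clause (b_12) forces b_12 = true.
Unit clause (NOT b_22) forces b_22 = false.
Unit clause (b_21) forces b_21 = true.
Unit clause (NOT b_31) forces b_31 = false.
Unit clause (b_32) forces b_32 = true.
Now (NOT b_32) is unsatisfied and unit — conflict.
Neither b_11 = true nor b_11 = false works.

UNSATISFIABLE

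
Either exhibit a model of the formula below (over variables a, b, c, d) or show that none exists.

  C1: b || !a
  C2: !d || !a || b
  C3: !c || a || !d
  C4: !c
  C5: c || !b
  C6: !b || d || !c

a: false, b: false, c: false, d: true

The clause (!c) is unit, so c = false.
The clause (!b) is unit, so b = false.
The clause (!a) is unit, so a = false.
No clause remains; d is free.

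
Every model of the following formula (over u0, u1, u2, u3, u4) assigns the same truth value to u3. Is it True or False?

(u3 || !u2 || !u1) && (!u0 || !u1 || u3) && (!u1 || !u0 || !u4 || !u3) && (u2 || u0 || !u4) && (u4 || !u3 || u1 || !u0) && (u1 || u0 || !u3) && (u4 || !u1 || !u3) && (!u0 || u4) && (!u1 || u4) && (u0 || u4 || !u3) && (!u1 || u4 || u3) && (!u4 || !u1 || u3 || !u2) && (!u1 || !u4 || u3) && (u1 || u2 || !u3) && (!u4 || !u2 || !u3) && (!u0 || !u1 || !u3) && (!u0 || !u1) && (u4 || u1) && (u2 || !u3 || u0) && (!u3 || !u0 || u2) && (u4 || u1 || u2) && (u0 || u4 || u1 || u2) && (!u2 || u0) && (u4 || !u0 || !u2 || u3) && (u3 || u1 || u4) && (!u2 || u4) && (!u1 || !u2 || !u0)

Suppose u3 = true.
Suppose u1 = true.
Unit clause (u4) forces u4 = true.
Unit clause (!u0) forces u0 = false.
Unit clause (u2) forces u2 = true.
But (!u2) is also a unit clause — contradiction.
Undo u1 and try u1 = false.
Unit clause (u0) forces u0 = true.
Unit clause (u4) forces u4 = true.
Unit clause (u2) forces u2 = true.
But (!u2) is also a unit clause — contradiction.
Neither u1 = true nor u1 = false works.
So every satisfying assignment has u3 = False.

False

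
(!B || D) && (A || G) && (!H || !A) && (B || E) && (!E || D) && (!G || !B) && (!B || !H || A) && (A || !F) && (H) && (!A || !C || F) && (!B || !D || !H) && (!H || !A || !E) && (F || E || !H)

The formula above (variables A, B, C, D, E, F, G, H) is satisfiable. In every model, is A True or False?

Suppose A = true.
(!H) alone gives H = false.
That conflicts with the unit clause (H).
So every satisfying assignment has A = False.

False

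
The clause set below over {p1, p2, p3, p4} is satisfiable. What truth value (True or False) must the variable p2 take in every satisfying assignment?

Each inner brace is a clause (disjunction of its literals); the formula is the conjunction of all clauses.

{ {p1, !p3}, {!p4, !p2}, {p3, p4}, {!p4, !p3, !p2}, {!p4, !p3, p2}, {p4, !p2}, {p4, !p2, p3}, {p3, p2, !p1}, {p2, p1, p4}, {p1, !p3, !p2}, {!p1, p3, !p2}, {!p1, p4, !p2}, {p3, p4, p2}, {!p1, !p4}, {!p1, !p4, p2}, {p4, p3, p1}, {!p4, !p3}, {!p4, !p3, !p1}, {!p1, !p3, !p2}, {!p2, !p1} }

Suppose p2 = true.
The clause (!p4) is unit, so p4 = false.
That conflicts with the unit clause (p4).
So every satisfying assignment has p2 = False.

False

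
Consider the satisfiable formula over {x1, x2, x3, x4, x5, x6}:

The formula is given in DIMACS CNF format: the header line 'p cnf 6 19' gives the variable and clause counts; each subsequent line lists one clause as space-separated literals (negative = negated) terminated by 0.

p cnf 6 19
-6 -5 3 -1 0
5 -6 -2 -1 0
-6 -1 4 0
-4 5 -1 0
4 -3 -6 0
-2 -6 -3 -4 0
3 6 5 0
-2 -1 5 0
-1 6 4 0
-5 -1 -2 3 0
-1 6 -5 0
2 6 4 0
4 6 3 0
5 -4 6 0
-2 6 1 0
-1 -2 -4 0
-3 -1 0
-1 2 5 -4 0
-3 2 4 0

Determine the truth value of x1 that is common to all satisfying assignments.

False

Suppose x1 = True.
Unit clause (¬x3) forces x3 = False.
Branch on x6: set x6 = False.
Unit clause (x5) forces x5 = True.
But (¬x5) is also a unit clause — contradiction.
That branch fails; take x6 = True instead.
Unit clause (¬x5) forces x5 = False.
Unit clause (¬x2) forces x2 = False.
Unit clause (x4) forces x4 = True.
But (¬x4) is also a unit clause — contradiction.
Both values of x6 lead to a conflict.
So every satisfying assignment has x1 = False.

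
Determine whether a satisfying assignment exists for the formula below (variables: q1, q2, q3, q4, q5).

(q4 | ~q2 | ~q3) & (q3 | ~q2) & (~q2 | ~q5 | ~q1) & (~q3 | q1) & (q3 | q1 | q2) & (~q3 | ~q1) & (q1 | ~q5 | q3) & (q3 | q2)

No, unsatisfiable

Try q3 = 1.
Unit clause (q1) forces q1 = 1.
Now (~q1) is unsatisfied and unit — conflict.
Backtrack on q3: now try q3 = 0.
Unit clause (~q2) forces q2 = 0.
Now (q2) is unsatisfied and unit — conflict.
Neither q3 = 1 nor q3 = 0 works.
No assignment satisfies every clause.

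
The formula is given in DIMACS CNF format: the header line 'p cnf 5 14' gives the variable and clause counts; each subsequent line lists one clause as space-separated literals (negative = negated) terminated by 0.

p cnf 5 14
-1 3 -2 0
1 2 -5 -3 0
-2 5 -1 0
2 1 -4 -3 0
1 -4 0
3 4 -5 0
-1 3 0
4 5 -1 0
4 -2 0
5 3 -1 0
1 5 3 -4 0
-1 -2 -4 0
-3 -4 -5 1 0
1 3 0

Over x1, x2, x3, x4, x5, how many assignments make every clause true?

4

There are 2^5 = 32 truth assignments over (x1, x2, x3, x4, x5).
Split on x3. With x3 = True, the clauses containing x3 are satisfied and ¬x3 drops from the rest; 4 of the 2^4 = 16 assignments to the other variables satisfy what remains.
With x3 = False, by the same count on the reduced clause set, 0 assignments work.
Total: 4 + 0 = 4.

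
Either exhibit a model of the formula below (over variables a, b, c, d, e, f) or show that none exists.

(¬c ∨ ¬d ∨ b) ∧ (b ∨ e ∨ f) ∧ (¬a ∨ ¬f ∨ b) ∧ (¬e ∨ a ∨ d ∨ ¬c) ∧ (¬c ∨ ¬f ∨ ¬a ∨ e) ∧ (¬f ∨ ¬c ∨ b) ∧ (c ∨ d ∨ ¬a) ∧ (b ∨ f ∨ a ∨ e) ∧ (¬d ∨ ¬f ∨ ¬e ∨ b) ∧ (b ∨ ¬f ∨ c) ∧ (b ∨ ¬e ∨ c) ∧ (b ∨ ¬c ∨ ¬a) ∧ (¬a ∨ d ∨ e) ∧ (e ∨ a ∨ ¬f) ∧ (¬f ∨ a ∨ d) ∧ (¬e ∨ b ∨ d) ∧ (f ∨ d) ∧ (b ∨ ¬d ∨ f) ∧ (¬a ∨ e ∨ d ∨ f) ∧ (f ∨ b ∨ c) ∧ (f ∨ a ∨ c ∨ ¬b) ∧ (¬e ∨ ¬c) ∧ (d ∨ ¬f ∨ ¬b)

a ↦ False,  b ↦ True,  c ↦ True,  d ↦ True,  e ↦ False,  f ↦ False

Branch on f: set f = False.
Unit clause (d) forces d = True.
Unit clause (b) forces b = True.
Branch on a: set a = False.
Unit clause (c) forces c = True.
Unit clause (¬e) forces e = False.
This assignment satisfies each clause.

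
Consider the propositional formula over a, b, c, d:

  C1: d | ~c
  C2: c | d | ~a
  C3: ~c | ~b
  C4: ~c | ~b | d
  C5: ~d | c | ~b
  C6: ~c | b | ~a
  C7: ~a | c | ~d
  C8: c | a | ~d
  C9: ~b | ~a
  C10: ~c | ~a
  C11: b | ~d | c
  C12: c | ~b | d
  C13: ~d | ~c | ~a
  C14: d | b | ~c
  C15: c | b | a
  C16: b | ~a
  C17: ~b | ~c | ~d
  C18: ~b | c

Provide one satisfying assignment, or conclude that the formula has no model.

a: 0, b: 0, c: 1, d: 1

Case d = 1:
Case c = 1:
(~b) alone gives b = 0.
(~a) alone gives a = 0.
This assignment satisfies each clause.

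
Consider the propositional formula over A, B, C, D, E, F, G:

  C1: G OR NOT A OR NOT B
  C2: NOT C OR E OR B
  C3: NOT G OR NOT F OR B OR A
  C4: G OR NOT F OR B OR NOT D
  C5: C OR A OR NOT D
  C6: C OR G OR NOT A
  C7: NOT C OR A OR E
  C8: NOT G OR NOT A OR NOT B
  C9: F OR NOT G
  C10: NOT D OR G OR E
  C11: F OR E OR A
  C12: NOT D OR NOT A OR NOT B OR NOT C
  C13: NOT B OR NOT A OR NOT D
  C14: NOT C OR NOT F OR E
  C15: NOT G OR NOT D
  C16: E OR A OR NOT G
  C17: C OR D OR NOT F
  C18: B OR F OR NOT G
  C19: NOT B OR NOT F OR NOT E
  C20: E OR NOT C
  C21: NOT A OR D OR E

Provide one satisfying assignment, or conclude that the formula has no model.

Suppose F = false.
Unit clause (NOT G) forces G = false.
Suppose A = true.
Unit clause (NOT B) forces B = false.
Unit clause (C) forces C = true.
Unit clause (E) forces E = true.
No clause remains; D is free.

A ↦ true,  B ↦ false,  C ↦ true,  D ↦ false,  E ↦ true,  F ↦ false,  G ↦ false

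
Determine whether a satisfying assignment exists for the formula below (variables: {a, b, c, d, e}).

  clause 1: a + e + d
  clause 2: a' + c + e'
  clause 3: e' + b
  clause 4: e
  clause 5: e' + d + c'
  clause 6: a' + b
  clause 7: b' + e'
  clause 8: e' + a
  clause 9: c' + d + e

The clause (e) is unit, so e = 1.
The clause (b) is unit, so b = 1.
But (b') is also a unit clause — contradiction.
No assignment satisfies every clause.

Unsatisfiable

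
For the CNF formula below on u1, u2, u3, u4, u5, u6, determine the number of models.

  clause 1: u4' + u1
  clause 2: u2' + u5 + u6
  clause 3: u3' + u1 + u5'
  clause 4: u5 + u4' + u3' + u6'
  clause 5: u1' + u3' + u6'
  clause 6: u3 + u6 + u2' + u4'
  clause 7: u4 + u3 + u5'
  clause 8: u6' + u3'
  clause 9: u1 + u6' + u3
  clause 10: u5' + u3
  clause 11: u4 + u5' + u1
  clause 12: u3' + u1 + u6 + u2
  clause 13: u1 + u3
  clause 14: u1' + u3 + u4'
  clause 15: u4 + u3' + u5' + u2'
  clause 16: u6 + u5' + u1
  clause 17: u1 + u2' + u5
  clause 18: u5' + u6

5

There are 2^6 = 64 truth assignments over (u1, u2, u3, u4, u5, u6).
Split on u2. With u2 = 1, the clauses containing u2 are satisfied and u2' drops from the rest; 1 of the 2^5 = 32 assignments to the other variables satisfy what remains.
With u2 = 0, by the same count on the reduced clause set, 4 assignments work.
Total: 1 + 4 = 5.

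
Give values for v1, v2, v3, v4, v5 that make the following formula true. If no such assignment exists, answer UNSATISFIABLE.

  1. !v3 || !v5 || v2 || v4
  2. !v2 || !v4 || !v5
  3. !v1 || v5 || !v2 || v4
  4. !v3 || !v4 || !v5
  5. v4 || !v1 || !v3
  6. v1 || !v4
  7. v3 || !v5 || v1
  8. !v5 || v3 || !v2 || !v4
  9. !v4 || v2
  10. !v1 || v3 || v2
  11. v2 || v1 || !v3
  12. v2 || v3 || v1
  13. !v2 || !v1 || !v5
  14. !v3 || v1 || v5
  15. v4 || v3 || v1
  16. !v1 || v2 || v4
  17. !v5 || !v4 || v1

v1 ↦ false; v2 ↦ true; v3 ↦ true; v4 ↦ false; v5 ↦ true

Case v1 = false:
The clause (!v4) is unit, so v4 = false.
The clause (v3) is unit, so v3 = true.
The clause (v2) is unit, so v2 = true.
The clause (v5) is unit, so v5 = true.
Every clause now holds.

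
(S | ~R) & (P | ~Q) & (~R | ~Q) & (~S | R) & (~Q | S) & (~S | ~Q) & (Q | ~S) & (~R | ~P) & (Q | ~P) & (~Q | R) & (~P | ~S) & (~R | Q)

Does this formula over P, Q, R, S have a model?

Suppose S = 0.
From the singleton clause (~R), R = 0.
From the singleton clause (~Q), Q = 0.
From the singleton clause (~P), P = 0.
Every clause now holds.
A satisfying assignment: P ↦ 0; Q ↦ 0; R ↦ 0; S ↦ 0.

Yes, satisfiable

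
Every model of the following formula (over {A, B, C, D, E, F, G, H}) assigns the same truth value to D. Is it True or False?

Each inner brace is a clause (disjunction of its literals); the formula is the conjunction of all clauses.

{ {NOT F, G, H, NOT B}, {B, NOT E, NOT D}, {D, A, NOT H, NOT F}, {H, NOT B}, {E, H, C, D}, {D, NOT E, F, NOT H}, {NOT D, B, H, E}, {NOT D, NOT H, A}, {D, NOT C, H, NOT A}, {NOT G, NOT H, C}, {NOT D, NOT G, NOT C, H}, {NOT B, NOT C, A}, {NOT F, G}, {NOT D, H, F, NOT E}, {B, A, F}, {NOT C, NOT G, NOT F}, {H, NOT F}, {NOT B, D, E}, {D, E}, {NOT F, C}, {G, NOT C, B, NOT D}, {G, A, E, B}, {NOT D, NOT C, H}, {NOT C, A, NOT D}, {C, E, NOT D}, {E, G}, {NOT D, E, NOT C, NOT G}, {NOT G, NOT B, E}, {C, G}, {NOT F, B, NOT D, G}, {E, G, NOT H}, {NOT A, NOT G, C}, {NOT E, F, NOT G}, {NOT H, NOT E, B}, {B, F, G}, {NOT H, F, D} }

True

Suppose D = false.
(E) alone gives E = true.
Branch on H: set H = true.
(F) alone gives F = true.
(A) alone gives A = true.
(G) alone gives G = true.
(C) alone gives C = true.
That conflicts with the unit clause (NOT C).
So H must be the other value — set H = false.
(NOT B) alone gives B = false.
(NOT F) alone gives F = false.
(A) alone gives A = true.
(NOT C) alone gives C = false.
(G) alone gives G = true.
That conflicts with the unit clause (NOT G).
Both values of H lead to a conflict.
So every satisfying assignment has D = True.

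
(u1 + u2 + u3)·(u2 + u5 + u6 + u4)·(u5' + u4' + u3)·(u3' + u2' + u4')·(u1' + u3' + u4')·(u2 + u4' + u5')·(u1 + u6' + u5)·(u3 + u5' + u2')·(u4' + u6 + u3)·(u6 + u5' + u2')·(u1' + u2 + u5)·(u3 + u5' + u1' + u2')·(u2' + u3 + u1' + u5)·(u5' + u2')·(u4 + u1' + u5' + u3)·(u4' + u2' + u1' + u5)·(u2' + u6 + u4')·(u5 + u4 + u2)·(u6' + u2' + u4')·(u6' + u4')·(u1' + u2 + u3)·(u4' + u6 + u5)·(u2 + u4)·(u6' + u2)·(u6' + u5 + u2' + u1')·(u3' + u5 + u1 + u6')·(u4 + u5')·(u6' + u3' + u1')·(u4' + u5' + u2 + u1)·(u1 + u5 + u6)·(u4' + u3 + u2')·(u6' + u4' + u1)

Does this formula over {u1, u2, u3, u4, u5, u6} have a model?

Yes

Suppose u5 = 0.
Suppose u1 = 1.
Unit clause (u2) forces u2 = 1.
Unit clause (u3) forces u3 = 1.
Unit clause (u4') forces u4 = 0.
Unit clause (u6') forces u6 = 0.
All clauses are satisfied.
A satisfying assignment: u1: 1, u2: 1, u3: 1, u4: 0, u5: 0, u6: 0.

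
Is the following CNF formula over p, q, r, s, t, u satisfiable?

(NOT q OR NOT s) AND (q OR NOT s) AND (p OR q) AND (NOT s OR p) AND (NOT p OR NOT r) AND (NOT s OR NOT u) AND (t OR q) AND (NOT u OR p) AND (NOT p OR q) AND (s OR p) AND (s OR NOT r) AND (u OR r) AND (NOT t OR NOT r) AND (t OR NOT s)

Satisfiable

Try q = true.
Unit clause (NOT s) forces s = false.
Unit clause (p) forces p = true.
Unit clause (NOT r) forces r = false.
Unit clause (u) forces u = true.
No clause remains; t is free.
A satisfying assignment: p: true,  q: true,  r: false,  s: false,  t: false,  u: true.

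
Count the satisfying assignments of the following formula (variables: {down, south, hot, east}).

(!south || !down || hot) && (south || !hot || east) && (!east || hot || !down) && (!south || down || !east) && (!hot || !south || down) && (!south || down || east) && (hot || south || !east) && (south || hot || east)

There are 2^4 = 16 truth assignments over (down, south, hot, east).
Check each against the 8 clauses (columns in the order down, south, hot, east):
  F F F F  ✗ fails (south || hot || east)
  F F F T  ✗ fails (hot || south || !east)
  F F T F  ✗ fails (south || !hot || east)
  F F T T  ✓ satisfies all
  F T F F  ✗ fails (!south || down || east)
  F T F T  ✗ fails (!south || down || !east)
  F T T F  ✗ fails (!hot || !south || down)
  F T T T  ✗ fails (!south || down || !east)
  T F F F  ✗ fails (south || hot || east)
  T F F T  ✗ fails (!east || hot || !down)
  T F T F  ✗ fails (south || !hot || east)
  T F T T  ✓ satisfies all
  T T F F  ✗ fails (!south || !down || hot)
  T T F T  ✗ fails (!south || !down || hot)
  T T T F  ✓ satisfies all
  T T T T  ✓ satisfies all
4 of the 16 rows are models.

4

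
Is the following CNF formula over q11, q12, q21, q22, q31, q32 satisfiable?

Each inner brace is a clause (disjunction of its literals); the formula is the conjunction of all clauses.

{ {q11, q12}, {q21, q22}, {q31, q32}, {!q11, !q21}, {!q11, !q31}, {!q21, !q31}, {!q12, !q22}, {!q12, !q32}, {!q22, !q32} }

Unsatisfiable

Branch on q11: set q11 = true.
(!q21) alone gives q21 = false.
(q22) alone gives q22 = true.
(!q31) alone gives q31 = false.
(q32) alone gives q32 = true.
Now (!q32) is unsatisfied and unit — conflict.
Undo q11 and try q11 = false.
(q12) alone gives q12 = true.
(!q22) alone gives q22 = false.
(q21) alone gives q21 = true.
(!q31) alone gives q31 = false.
(q32) alone gives q32 = true.
Now (!q32) is unsatisfied and unit — conflict.
Both values of q11 lead to a conflict.
No assignment satisfies every clause.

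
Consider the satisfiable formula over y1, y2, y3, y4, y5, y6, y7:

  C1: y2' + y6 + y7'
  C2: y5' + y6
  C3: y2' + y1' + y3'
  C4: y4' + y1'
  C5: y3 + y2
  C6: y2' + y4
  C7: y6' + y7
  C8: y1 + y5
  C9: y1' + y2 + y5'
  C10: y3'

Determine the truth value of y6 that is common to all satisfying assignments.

Suppose y6 = 0.
From the singleton clause (y5'), y5 = 0.
From the singleton clause (y1), y1 = 1.
From the singleton clause (y4'), y4 = 0.
From the singleton clause (y2'), y2 = 0.
From the singleton clause (y3), y3 = 1.
Now (y3') is unsatisfied and unit — conflict.
So every satisfying assignment has y6 = True.

True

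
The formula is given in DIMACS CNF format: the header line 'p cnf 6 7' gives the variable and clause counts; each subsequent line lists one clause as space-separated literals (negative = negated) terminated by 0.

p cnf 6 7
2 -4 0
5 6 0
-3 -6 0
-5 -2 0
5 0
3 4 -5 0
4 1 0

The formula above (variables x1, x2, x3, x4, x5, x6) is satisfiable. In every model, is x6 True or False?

False

Suppose x6 = True.
Unit clause (¬x3) forces x3 = False.
Unit clause (x5) forces x5 = True.
Unit clause (¬x2) forces x2 = False.
Unit clause (¬x4) forces x4 = False.
That conflicts with the unit clause (x4).
So every satisfying assignment has x6 = False.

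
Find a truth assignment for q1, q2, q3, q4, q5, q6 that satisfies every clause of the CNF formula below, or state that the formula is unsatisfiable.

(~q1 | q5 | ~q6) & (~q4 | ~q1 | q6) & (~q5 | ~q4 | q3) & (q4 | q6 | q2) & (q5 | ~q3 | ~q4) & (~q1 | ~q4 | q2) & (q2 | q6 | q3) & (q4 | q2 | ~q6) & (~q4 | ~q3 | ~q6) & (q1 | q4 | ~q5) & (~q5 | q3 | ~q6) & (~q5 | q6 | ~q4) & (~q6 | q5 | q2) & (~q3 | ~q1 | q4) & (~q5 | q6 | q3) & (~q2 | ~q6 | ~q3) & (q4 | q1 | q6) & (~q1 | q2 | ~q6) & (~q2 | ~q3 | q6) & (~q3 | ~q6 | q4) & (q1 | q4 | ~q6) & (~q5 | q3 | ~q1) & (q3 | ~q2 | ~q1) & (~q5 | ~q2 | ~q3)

Try q1 = 0.
Try q4 = 1.
Try q5 = 0.
Unit clause (~q3) forces q3 = 0.
Try q2 = 1.
Every clause is now satisfied; q6 is unconstrained.

q1=0,  q2=1,  q3=0,  q4=1,  q5=0,  q6=0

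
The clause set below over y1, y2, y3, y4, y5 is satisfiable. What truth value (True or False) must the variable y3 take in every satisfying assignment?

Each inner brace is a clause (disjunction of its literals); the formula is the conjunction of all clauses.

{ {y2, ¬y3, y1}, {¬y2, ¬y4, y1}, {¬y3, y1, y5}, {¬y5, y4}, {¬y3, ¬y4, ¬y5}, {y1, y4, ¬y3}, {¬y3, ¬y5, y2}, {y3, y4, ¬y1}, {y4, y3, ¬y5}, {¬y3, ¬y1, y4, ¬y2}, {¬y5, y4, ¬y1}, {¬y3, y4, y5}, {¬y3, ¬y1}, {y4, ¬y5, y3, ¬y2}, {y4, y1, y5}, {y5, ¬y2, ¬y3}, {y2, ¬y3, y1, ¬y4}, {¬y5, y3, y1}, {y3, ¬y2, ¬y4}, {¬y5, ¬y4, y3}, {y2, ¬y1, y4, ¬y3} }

Suppose y3 = True.
Unit clause (¬y1) forces y1 = False.
Unit clause (y2) forces y2 = True.
Unit clause (¬y4) forces y4 = False.
That conflicts with the unit clause (y4).
So every satisfying assignment has y3 = False.

False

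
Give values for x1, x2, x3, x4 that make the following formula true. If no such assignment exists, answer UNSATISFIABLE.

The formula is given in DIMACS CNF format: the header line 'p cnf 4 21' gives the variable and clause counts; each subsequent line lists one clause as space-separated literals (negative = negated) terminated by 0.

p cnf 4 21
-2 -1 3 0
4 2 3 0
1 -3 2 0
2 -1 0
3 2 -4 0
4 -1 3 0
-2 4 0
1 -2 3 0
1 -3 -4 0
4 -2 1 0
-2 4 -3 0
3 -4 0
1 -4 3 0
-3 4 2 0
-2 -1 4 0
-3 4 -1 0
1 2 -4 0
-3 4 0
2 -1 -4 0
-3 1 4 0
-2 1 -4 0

x1 ↦ True; x2 ↦ True; x3 ↦ True; x4 ↦ True

Branch on x2: set x2 = True.
(x4) alone gives x4 = True.
(x3) alone gives x3 = True.
(x1) alone gives x1 = True.
All clauses are satisfied.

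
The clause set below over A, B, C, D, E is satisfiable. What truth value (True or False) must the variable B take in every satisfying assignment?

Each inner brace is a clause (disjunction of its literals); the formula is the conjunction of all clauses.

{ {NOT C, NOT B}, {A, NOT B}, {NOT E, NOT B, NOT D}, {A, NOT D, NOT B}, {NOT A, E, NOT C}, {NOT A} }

Suppose B = true.
From the singleton clause (NOT C), C = false.
From the singleton clause (A), A = true.
Now (NOT A) is unsatisfied and unit — conflict.
So every satisfying assignment has B = False.

False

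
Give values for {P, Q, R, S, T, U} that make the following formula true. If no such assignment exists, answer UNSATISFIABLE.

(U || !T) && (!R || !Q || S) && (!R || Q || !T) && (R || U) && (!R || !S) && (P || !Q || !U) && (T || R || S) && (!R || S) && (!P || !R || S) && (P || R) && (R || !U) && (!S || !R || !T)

UNSATISFIABLE

Branch on U: set U = true.
(R) alone gives R = true.
(!S) alone gives S = false.
But (S) is also a unit clause — contradiction.
Backtrack on U: now try U = false.
(!T) alone gives T = false.
(R) alone gives R = true.
(!S) alone gives S = false.
But (S) is also a unit clause — contradiction.
Neither U = true nor U = false works.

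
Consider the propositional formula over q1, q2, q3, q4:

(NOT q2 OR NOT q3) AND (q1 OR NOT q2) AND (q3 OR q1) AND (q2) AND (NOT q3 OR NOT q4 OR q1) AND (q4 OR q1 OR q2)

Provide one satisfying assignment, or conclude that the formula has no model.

q1 ↦ true,  q2 ↦ true,  q3 ↦ false,  q4 ↦ true

From the singleton clause (q2), q2 = true.
From the singleton clause (NOT q3), q3 = false.
From the singleton clause (q1), q1 = true.
All clauses hold; q4 can take either value.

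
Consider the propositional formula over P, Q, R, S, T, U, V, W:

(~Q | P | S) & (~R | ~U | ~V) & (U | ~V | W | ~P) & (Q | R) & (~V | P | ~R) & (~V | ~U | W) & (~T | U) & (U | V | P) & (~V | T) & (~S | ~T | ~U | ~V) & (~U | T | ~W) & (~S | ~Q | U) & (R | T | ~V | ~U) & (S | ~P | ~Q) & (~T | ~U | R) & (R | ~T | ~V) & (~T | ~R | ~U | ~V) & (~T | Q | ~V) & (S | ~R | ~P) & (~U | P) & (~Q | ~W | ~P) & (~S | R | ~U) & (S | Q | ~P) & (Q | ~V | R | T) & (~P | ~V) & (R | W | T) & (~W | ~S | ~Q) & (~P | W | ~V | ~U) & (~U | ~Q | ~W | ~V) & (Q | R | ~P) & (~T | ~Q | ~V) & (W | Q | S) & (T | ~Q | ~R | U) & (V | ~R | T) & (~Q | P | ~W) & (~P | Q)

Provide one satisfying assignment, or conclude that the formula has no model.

Try Q = 1.
Try P = 1.
Unit clause (S) forces S = 1.
Unit clause (U) forces U = 1.
Unit clause (~W) forces W = 0.
Unit clause (~V) forces V = 0.
Unit clause (R) forces R = 1.
Unit clause (T) forces T = 1.
Every clause now holds.

P ↦ 1; Q ↦ 1; R ↦ 1; S ↦ 1; T ↦ 1; U ↦ 1; V ↦ 0; W ↦ 0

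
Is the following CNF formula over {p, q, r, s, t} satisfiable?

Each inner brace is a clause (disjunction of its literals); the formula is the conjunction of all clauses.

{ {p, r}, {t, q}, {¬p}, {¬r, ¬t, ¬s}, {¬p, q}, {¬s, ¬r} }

Unit clause (¬p) forces p = False.
Unit clause (r) forces r = True.
Unit clause (¬s) forces s = False.
Try t = True.
All clauses hold; q can take either value.
A satisfying assignment: p ↦ False, q ↦ True, r ↦ True, s ↦ False, t ↦ True.

Yes, satisfiable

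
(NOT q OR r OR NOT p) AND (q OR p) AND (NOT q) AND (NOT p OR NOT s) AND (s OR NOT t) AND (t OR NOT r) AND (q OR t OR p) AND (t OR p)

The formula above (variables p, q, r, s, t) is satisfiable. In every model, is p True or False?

Suppose p = false.
The clause (q) is unit, so q = true.
Now (NOT q) is unsatisfied and unit — conflict.
So every satisfying assignment has p = True.

True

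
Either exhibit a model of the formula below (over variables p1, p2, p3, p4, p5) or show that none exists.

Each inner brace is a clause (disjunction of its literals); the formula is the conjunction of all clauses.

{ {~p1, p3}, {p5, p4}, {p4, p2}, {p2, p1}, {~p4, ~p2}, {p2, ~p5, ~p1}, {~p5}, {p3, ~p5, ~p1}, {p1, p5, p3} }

The clause (~p5) is unit, so p5 = 0.
The clause (p4) is unit, so p4 = 1.
The clause (~p2) is unit, so p2 = 0.
The clause (p1) is unit, so p1 = 1.
The clause (p3) is unit, so p3 = 1.
Every clause now holds.

p1 ↦ 1, p2 ↦ 0, p3 ↦ 1, p4 ↦ 1, p5 ↦ 0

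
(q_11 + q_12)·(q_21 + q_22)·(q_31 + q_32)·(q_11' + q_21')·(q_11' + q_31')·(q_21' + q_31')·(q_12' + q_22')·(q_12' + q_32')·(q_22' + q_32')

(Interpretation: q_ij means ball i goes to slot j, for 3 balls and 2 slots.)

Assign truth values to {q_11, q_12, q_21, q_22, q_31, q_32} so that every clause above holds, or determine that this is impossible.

UNSATISFIABLE

Case q_11 = 1:
From the singleton clause (q_21'), q_21 = 0.
From the singleton clause (q_22), q_22 = 1.
From the singleton clause (q_31'), q_31 = 0.
From the singleton clause (q_32), q_32 = 1.
That conflicts with the unit clause (q_32').
So q_11 must be the other value — set q_11 = 0.
From the singleton clause (q_12), q_12 = 1.
From the singleton clause (q_22'), q_22 = 0.
From the singleton clause (q_21), q_21 = 1.
From the singleton clause (q_31'), q_31 = 0.
From the singleton clause (q_32), q_32 = 1.
That conflicts with the unit clause (q_32').
Both values of q_11 lead to a conflict.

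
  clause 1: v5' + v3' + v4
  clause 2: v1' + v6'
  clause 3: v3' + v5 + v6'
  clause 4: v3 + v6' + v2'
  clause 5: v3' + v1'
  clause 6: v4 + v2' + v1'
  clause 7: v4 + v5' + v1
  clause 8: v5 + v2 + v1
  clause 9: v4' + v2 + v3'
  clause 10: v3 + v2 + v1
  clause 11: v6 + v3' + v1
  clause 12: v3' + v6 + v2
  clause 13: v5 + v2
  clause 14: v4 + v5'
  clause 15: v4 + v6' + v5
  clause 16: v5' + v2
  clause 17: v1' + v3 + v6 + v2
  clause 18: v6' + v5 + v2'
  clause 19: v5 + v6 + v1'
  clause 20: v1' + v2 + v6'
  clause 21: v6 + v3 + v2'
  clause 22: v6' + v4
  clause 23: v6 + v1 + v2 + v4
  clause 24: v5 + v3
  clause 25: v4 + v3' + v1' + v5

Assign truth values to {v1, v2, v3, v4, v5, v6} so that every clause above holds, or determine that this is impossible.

Suppose v1 = 0.
Suppose v4 = 1.
Suppose v5 = 1.
From the singleton clause (v2), v2 = 1.
Suppose v3 = 1.
From the singleton clause (v6), v6 = 1.
Every clause now holds.

v1 ↦ 0; v2 ↦ 1; v3 ↦ 1; v4 ↦ 1; v5 ↦ 1; v6 ↦ 1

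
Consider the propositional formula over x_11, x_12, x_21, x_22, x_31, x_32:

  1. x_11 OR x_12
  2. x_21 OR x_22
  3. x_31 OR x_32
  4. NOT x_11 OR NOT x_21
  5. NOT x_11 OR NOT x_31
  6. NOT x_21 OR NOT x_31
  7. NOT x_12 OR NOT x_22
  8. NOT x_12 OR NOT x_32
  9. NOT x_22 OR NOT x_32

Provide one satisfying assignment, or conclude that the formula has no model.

Try x_11 = true.
From the singleton clause (NOT x_21), x_21 = false.
From the singleton clause (x_22), x_22 = true.
From the singleton clause (NOT x_31), x_31 = false.
From the singleton clause (x_32), x_32 = true.
But (NOT x_32) is also a unit clause — contradiction.
Backtrack on x_11: now try x_11 = false.
From the singleton clause (x_12), x_12 = true.
From the singleton clause (NOT x_22), x_22 = false.
From the singleton clause (x_21), x_21 = true.
From the singleton clause (NOT x_31), x_31 = false.
From the singleton clause (x_32), x_32 = true.
But (NOT x_32) is also a unit clause — contradiction.
Either choice for x_11 ends in contradiction.

UNSATISFIABLE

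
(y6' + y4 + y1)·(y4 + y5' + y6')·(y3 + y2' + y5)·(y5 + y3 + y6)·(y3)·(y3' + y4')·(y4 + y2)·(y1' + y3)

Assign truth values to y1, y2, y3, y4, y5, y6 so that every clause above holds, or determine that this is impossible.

From the singleton clause (y3), y3 = 1.
From the singleton clause (y4'), y4 = 0.
From the singleton clause (y2), y2 = 1.
Case y6 = 0:
Every clause is now satisfied; y1, y5 are unconstrained.

y1: 0; y2: 1; y3: 1; y4: 0; y5: 0; y6: 0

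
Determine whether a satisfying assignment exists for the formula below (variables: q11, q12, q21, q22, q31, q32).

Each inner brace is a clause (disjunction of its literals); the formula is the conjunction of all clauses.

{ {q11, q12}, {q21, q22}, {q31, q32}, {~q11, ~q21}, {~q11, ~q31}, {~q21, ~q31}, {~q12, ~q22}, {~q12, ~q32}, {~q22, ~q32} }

Unsatisfiable

Suppose q11 = 1.
(~q21) alone gives q21 = 0.
(q22) alone gives q22 = 1.
(~q31) alone gives q31 = 0.
(q32) alone gives q32 = 1.
That conflicts with the unit clause (~q32).
That branch fails; take q11 = 0 instead.
(q12) alone gives q12 = 1.
(~q22) alone gives q22 = 0.
(q21) alone gives q21 = 1.
(~q31) alone gives q31 = 0.
(q32) alone gives q32 = 1.
That conflicts with the unit clause (~q32).
Either choice for q11 ends in contradiction.
No assignment satisfies every clause.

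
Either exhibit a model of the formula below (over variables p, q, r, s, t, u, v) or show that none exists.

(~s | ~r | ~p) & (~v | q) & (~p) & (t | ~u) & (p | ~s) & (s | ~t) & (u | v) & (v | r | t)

From the singleton clause (~p), p = 0.
From the singleton clause (~s), s = 0.
From the singleton clause (~t), t = 0.
From the singleton clause (~u), u = 0.
From the singleton clause (v), v = 1.
From the singleton clause (q), q = 1.
Every clause is now satisfied; r is unconstrained.

p=0,  q=1,  r=0,  s=0,  t=0,  u=0,  v=1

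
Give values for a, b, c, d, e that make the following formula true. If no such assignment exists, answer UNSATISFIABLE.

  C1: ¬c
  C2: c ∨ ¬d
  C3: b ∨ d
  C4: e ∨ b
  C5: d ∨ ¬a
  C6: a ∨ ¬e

(¬c) alone gives c = False.
(¬d) alone gives d = False.
(b) alone gives b = True.
(¬a) alone gives a = False.
(¬e) alone gives e = False.
This assignment satisfies each clause.

a: False, b: True, c: False, d: False, e: False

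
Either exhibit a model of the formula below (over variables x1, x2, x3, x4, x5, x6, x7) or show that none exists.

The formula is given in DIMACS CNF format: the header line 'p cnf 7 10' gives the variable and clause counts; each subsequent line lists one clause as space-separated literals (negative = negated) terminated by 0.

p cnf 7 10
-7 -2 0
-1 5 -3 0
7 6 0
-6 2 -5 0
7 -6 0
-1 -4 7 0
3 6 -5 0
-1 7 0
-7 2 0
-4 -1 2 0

Try x7 = False.
From the singleton clause (x6), x6 = True.
But (¬x6) is also a unit clause — contradiction.
Backtrack on x7: now try x7 = True.
From the singleton clause (¬x2), x2 = False.
But (x2) is also a unit clause — contradiction.
Both values of x7 lead to a conflict.

UNSATISFIABLE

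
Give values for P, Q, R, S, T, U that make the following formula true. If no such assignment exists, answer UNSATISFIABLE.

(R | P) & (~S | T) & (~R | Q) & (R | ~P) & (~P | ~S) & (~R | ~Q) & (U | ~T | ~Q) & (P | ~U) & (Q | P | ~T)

UNSATISFIABLE

Suppose R = 1.
The clause (Q) is unit, so Q = 1.
That conflicts with the unit clause (~Q).
Undo R and try R = 0.
The clause (P) is unit, so P = 1.
That conflicts with the unit clause (~P).
Either choice for R ends in contradiction.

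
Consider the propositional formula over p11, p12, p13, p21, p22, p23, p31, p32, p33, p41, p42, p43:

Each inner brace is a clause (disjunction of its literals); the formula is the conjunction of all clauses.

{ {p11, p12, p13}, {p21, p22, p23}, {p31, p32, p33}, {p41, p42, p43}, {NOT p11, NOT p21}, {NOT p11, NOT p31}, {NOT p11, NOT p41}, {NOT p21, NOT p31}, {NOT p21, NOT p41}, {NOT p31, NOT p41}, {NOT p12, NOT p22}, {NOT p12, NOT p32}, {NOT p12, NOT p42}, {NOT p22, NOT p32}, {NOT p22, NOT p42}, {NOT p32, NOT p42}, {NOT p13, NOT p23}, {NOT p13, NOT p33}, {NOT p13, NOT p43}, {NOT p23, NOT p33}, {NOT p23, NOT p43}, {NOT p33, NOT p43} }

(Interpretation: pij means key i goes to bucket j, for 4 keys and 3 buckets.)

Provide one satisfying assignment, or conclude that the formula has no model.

Branch on p11: set p11 = false.
Branch on p12: set p12 = true.
The clause (NOT p22) is unit, so p22 = false.
The clause (NOT p32) is unit, so p32 = false.
The clause (NOT p42) is unit, so p42 = false.
Branch on p21: set p21 = true.
The clause (NOT p31) is unit, so p31 = false.
The clause (p33) is unit, so p33 = true.
The clause (NOT p41) is unit, so p41 = false.
The clause (p43) is unit, so p43 = true.
But (NOT p43) is also a unit clause — contradiction.
So p21 must be the other value — set p21 = false.
The clause (p23) is unit, so p23 = true.
The clause (NOT p13) is unit, so p13 = false.
The clause (NOT p33) is unit, so p33 = false.
The clause (p31) is unit, so p31 = true.
The clause (NOT p41) is unit, so p41 = false.
The clause (p43) is unit, so p43 = true.
But (NOT p43) is also a unit clause — contradiction.
Either choice for p21 ends in contradiction.
So p12 must be the other value — set p12 = false.
The clause (p13) is unit, so p13 = true.
The clause (NOT p23) is unit, so p23 = false.
The clause (NOT p33) is unit, so p33 = false.
The clause (NOT p43) is unit, so p43 = false.
Branch on p21: set p21 = true.
The clause (NOT p31) is unit, so p31 = false.
The clause (p32) is unit, so p32 = true.
The clause (NOT p41) is unit, so p41 = false.
The clause (p42) is unit, so p42 = true.
But (NOT p42) is also a unit clause — contradiction.
So p21 must be the other value — set p21 = false.
The clause (p22) is unit, so p22 = true.
The clause (NOT p32) is unit, so p32 = false.
The clause (p31) is unit, so p31 = true.
The clause (NOT p41) is unit, so p41 = false.
The clause (p42) is unit, so p42 = true.
But (NOT p42) is also a unit clause — contradiction.
Either choice for p21 ends in contradiction.
Either choice for p12 ends in contradiction.
So p11 must be the other value — set p11 = true.
The clause (NOT p21) is unit, so p21 = false.
The clause (NOT p31) is unit, so p31 = false.
The clause (NOT p41) is unit, so p41 = false.
Branch on p22: set p22 = true.
The clause (NOT p12) is unit, so p12 = false.
The clause (NOT p32) is unit, so p32 = false.
The clause (p33) is unit, so p33 = true.
The clause (NOT p42) is unit, so p42 = false.
The clause (p43) is unit, so p43 = true.
But (NOT p43) is also a unit clause — contradiction.
So p22 must be the other value — set p22 = false.
The clause (p23) is unit, so p23 = true.
The clause (NOT p13) is unit, so p13 = false.
The clause (NOT p33) is unit, so p33 = false.
The clause (p32) is unit, so p32 = true.
The clause (NOT p12) is unit, so p12 = false.
The clause (NOT p42) is unit, so p42 = false.
The clause (p43) is unit, so p43 = true.
But (NOT p43) is also a unit clause — contradiction.
Either choice for p22 ends in contradiction.
Either choice for p11 ends in contradiction.

UNSATISFIABLE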